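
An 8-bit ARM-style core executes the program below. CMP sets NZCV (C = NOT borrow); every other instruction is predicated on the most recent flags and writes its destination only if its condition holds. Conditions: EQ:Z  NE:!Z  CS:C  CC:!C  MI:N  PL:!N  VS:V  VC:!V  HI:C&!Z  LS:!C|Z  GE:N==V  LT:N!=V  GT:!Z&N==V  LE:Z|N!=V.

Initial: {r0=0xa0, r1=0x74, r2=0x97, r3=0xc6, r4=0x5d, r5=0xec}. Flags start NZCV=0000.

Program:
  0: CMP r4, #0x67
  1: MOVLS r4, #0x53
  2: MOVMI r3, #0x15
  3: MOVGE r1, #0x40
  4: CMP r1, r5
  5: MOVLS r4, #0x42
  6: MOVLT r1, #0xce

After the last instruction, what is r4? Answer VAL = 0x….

VAL = 0x42

[0] flags=1000 → (cmp)
[1] flags=1000 LS?T → r4=0x53
[2] flags=1000 MI?T → r3=0x15
[3] flags=1000 GE?F → skip
[4] flags=1001 → (cmp)
[5] flags=1001 LS?T → r4=0x42
[6] flags=1001 LT?F → skip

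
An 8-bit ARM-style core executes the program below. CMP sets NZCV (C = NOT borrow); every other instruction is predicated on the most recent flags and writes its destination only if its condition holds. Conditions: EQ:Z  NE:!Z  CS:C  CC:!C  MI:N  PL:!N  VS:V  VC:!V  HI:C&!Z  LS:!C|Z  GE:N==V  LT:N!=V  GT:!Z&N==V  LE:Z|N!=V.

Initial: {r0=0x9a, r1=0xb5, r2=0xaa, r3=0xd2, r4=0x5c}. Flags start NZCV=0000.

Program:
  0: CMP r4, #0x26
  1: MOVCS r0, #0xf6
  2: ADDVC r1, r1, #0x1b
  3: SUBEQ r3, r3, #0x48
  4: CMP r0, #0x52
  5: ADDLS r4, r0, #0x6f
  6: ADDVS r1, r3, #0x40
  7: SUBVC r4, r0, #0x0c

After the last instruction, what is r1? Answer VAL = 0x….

0: ✓ CMP  NZCV=0010
1: ✓ MOVCS  r0←0xf6
2: ✓ ADDVC  r1←0xd0
3: · SUBEQ
4: ✓ CMP  NZCV=1010
5: · ADDLS
6: · ADDVS
7: ✓ SUBVC  r4←0xea

VAL = 0xd0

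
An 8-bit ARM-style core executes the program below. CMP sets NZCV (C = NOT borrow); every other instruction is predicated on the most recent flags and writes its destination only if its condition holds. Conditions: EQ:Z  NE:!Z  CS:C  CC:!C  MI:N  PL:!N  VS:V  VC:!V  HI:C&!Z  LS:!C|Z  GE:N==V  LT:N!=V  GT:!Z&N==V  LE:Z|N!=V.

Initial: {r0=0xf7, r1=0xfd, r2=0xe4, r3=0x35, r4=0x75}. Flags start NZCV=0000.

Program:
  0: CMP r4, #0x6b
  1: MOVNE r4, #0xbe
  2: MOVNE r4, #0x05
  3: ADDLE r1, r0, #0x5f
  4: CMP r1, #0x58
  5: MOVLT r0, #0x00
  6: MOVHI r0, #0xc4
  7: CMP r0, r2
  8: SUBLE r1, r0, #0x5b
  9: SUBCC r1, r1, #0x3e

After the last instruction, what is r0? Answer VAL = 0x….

VAL = 0xc4

0: ✓ CMP  NZCV=0010
1: ✓ MOVNE  r4←0xbe
2: ✓ MOVNE  r4←0x05
3: · ADDLE
4: ✓ CMP  NZCV=1010
5: ✓ MOVLT  r0←0x00
6: ✓ MOVHI  r0←0xc4
7: ✓ CMP  NZCV=1000
8: ✓ SUBLE  r1←0x69
9: ✓ SUBCC  r1←0x2b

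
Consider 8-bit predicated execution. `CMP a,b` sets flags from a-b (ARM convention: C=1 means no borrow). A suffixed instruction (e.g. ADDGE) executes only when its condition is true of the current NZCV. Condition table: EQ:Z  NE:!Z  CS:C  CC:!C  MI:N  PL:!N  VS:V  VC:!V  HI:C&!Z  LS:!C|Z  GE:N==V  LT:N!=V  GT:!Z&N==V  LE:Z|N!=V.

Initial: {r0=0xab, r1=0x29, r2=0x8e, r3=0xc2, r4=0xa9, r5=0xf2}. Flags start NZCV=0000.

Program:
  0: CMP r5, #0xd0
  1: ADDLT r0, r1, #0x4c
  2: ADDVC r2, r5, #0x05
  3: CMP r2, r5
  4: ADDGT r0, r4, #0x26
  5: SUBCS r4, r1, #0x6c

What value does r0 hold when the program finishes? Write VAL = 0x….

VAL = 0xcf

0: ✓ CMP  NZCV=0010
1: · ADDLT
2: ✓ ADDVC  r2←0xf7
3: ✓ CMP  NZCV=0010
4: ✓ ADDGT  r0←0xcf
5: ✓ SUBCS  r4←0xbd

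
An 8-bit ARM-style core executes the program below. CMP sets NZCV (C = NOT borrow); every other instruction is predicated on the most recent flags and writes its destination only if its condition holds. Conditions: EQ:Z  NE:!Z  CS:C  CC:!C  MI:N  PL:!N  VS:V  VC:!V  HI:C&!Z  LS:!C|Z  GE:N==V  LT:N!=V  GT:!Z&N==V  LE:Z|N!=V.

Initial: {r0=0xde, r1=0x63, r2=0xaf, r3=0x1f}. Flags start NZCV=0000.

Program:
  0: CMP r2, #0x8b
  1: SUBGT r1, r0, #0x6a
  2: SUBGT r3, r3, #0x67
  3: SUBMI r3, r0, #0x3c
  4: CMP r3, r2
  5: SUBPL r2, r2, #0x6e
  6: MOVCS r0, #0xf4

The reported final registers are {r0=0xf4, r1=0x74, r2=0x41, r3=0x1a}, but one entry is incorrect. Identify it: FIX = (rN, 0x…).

FIX = (r3, 0xb8)

[0] flags=0010 → (cmp)
[1] flags=0010 GT?T → r1=0x74
[2] flags=0010 GT?T → r3=0xb8
[3] flags=0010 MI?F → skip
[4] flags=0010 → (cmp)
[5] flags=0010 PL?T → r2=0x41
[6] flags=0010 CS?T → r0=0xf4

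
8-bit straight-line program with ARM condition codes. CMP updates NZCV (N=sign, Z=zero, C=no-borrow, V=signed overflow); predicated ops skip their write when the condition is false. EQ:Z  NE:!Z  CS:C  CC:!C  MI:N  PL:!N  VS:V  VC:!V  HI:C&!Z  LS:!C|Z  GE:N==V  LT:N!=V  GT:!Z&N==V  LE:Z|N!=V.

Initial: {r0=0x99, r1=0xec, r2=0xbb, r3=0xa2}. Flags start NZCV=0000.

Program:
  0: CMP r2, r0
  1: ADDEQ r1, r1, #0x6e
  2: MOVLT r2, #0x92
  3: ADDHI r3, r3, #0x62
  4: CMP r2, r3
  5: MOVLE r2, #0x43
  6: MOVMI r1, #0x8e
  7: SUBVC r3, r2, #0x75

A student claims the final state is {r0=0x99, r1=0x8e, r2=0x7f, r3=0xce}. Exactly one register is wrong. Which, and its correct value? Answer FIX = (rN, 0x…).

FIX = (r2, 0x43)

[0] flags=0010 → (cmp)
[1] flags=0010 EQ?F → skip
[2] flags=0010 LT?F → skip
[3] flags=0010 HI?T → r3=0x04
[4] flags=1010 → (cmp)
[5] flags=1010 LE?T → r2=0x43
[6] flags=1010 MI?T → r1=0x8e
[7] flags=1010 VC?T → r3=0xce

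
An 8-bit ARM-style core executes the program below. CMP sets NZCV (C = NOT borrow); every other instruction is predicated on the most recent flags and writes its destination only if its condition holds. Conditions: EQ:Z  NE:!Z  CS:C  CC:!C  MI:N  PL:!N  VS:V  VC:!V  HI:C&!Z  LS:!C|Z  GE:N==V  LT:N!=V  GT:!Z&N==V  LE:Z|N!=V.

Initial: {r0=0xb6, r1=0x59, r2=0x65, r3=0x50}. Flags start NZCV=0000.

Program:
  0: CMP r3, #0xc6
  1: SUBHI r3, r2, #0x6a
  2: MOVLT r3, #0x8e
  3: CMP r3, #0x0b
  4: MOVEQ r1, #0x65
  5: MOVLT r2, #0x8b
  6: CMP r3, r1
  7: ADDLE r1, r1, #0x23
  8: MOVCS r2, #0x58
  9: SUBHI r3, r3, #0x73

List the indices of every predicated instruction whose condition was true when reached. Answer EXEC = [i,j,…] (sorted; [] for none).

EXEC = [7]

[0] flags=1001 → (cmp)
[1] flags=1001 HI?F → skip
[2] flags=1001 LT?F → skip
[3] flags=0010 → (cmp)
[4] flags=0010 EQ?F → skip
[5] flags=0010 LT?F → skip
[6] flags=1000 → (cmp)
[7] flags=1000 LE?T → r1=0x7c
[8] flags=1000 CS?F → skip
[9] flags=1000 HI?F → skip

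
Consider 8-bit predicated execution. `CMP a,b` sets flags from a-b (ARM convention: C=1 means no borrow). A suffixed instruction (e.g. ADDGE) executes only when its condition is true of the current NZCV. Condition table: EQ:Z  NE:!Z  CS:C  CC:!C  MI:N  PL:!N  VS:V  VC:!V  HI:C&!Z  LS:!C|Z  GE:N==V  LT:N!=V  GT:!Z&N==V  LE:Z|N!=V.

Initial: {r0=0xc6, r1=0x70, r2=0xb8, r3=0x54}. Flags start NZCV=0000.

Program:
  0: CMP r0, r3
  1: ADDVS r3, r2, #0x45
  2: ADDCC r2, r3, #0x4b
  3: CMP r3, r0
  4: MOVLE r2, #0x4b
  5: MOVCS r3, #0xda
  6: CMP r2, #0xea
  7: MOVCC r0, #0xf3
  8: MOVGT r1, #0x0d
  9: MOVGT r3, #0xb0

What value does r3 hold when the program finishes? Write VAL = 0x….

[0] flags=0011 → (cmp)
[1] flags=0011 VS?T → r3=0xfd
[2] flags=0011 CC?F → skip
[3] flags=0010 → (cmp)
[4] flags=0010 LE?F → skip
[5] flags=0010 CS?T → r3=0xda
[6] flags=1000 → (cmp)
[7] flags=1000 CC?T → r0=0xf3
[8] flags=1000 GT?F → skip
[9] flags=1000 GT?F → skip

VAL = 0xda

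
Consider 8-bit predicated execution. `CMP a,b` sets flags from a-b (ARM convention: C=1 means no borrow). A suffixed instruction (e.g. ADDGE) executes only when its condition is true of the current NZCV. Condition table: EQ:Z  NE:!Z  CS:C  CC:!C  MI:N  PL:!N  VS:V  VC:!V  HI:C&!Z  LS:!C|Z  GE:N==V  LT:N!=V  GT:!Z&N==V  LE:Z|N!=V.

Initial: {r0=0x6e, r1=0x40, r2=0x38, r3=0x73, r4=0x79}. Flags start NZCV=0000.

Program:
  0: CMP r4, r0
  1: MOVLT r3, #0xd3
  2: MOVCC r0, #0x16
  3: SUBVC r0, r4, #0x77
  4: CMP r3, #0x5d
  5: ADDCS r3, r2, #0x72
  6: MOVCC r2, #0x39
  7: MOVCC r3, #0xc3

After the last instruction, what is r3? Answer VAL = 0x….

0: ✓ CMP  NZCV=0010
1: · MOVLT
2: · MOVCC
3: ✓ SUBVC  r0←0x02
4: ✓ CMP  NZCV=0010
5: ✓ ADDCS  r3←0xaa
6: · MOVCC
7: · MOVCC

VAL = 0xaa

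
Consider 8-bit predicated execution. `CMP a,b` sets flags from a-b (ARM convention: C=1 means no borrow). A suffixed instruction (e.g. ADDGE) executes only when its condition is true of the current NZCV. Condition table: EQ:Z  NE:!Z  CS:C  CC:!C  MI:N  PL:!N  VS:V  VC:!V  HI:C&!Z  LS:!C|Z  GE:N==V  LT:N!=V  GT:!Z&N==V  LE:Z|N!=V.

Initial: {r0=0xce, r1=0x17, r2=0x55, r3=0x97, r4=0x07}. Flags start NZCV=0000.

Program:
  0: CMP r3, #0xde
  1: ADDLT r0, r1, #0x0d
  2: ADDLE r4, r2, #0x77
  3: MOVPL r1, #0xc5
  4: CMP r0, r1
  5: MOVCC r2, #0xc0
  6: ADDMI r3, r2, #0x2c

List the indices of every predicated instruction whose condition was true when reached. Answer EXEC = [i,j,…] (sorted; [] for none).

EXEC = [1,2]

[0] flags=1000 → (cmp)
[1] flags=1000 LT?T → r0=0x24
[2] flags=1000 LE?T → r4=0xcc
[3] flags=1000 PL?F → skip
[4] flags=0010 → (cmp)
[5] flags=0010 CC?F → skip
[6] flags=0010 MI?F → skip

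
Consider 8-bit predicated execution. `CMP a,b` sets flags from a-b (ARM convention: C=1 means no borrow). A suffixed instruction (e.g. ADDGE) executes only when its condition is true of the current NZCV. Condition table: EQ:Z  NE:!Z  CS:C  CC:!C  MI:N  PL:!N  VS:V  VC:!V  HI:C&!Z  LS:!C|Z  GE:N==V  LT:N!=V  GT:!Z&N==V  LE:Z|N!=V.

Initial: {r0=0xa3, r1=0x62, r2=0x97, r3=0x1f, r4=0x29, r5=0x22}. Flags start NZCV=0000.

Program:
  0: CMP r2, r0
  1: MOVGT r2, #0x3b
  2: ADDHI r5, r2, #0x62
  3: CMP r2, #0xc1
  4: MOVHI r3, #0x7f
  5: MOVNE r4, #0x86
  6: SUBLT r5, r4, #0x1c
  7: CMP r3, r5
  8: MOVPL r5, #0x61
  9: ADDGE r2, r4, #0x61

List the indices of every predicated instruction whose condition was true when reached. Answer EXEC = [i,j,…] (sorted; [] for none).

[0] flags=1000 → (cmp)
[1] flags=1000 GT?F → skip
[2] flags=1000 HI?F → skip
[3] flags=1000 → (cmp)
[4] flags=1000 HI?F → skip
[5] flags=1000 NE?T → r4=0x86
[6] flags=1000 LT?T → r5=0x6a
[7] flags=1000 → (cmp)
[8] flags=1000 PL?F → skip
[9] flags=1000 GE?F → skip

EXEC = [5,6]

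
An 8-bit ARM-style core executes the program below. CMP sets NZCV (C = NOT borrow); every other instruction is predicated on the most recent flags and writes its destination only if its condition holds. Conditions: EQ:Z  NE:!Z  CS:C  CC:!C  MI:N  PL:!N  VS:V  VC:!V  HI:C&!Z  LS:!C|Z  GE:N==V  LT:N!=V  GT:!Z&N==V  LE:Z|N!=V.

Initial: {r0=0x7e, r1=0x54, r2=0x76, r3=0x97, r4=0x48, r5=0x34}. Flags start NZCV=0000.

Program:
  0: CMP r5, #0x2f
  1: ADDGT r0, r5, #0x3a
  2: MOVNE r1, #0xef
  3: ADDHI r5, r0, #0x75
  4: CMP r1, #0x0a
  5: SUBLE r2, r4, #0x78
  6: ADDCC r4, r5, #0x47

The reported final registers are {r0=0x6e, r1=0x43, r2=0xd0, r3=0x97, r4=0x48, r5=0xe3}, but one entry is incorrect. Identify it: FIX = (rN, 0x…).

FIX = (r1, 0xef)

0: ✓ CMP  NZCV=0010
1: ✓ ADDGT  r0←0x6e
2: ✓ MOVNE  r1←0xef
3: ✓ ADDHI  r5←0xe3
4: ✓ CMP  NZCV=1010
5: ✓ SUBLE  r2←0xd0
6: · ADDCC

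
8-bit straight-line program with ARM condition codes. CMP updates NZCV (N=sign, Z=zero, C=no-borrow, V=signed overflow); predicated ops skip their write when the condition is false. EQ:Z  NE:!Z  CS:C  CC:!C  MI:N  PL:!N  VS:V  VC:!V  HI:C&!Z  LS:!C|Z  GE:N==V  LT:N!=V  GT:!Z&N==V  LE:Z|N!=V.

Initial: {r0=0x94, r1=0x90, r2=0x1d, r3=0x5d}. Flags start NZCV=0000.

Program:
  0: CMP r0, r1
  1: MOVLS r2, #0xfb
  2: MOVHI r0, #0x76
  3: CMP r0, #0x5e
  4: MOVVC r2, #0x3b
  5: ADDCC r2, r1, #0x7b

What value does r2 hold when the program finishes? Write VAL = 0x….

[0] flags=0010 → (cmp)
[1] flags=0010 LS?F → skip
[2] flags=0010 HI?T → r0=0x76
[3] flags=0010 → (cmp)
[4] flags=0010 VC?T → r2=0x3b
[5] flags=0010 CC?F → skip

VAL = 0x3b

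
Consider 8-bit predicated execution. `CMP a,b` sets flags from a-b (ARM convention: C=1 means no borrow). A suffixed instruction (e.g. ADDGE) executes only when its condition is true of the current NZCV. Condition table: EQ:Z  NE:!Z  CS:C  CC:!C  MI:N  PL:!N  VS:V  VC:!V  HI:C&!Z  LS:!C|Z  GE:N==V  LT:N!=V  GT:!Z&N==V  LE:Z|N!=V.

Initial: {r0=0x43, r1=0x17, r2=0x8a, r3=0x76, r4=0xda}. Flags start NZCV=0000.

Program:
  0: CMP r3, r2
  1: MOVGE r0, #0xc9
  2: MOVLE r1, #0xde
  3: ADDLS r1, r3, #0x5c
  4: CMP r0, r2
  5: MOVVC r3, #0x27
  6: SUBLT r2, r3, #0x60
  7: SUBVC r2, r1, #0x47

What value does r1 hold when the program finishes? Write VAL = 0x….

[0] flags=1001 → (cmp)
[1] flags=1001 GE?T → r0=0xc9
[2] flags=1001 LE?F → skip
[3] flags=1001 LS?T → r1=0xd2
[4] flags=0010 → (cmp)
[5] flags=0010 VC?T → r3=0x27
[6] flags=0010 LT?F → skip
[7] flags=0010 VC?T → r2=0x8b

VAL = 0xd2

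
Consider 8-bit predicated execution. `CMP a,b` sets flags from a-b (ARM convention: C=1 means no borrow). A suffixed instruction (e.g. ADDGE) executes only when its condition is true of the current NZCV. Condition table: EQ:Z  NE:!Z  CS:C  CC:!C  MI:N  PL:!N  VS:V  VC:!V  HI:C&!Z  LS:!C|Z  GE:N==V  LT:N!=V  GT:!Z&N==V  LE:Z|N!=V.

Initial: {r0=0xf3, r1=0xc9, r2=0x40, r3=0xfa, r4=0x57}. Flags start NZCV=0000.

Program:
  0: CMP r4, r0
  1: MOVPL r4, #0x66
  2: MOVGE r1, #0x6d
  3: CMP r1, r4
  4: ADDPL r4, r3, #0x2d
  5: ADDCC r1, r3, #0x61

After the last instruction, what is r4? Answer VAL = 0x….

[0] flags=0000 → (cmp)
[1] flags=0000 PL?T → r4=0x66
[2] flags=0000 GE?T → r1=0x6d
[3] flags=0010 → (cmp)
[4] flags=0010 PL?T → r4=0x27
[5] flags=0010 CC?F → skip

VAL = 0x27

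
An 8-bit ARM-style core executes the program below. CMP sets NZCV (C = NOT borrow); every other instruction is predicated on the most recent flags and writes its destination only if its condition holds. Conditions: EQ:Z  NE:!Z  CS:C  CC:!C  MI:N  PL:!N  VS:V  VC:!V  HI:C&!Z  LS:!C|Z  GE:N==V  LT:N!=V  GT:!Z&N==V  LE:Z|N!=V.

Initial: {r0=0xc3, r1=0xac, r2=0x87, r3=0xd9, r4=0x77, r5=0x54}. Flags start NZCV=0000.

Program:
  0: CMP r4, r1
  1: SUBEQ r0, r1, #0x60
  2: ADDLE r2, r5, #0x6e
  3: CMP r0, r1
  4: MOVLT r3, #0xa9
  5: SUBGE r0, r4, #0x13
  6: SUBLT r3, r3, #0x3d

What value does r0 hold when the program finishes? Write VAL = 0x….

0: ✓ CMP  NZCV=1001
1: · SUBEQ
2: · ADDLE
3: ✓ CMP  NZCV=0010
4: · MOVLT
5: ✓ SUBGE  r0←0x64
6: · SUBLT

VAL = 0x64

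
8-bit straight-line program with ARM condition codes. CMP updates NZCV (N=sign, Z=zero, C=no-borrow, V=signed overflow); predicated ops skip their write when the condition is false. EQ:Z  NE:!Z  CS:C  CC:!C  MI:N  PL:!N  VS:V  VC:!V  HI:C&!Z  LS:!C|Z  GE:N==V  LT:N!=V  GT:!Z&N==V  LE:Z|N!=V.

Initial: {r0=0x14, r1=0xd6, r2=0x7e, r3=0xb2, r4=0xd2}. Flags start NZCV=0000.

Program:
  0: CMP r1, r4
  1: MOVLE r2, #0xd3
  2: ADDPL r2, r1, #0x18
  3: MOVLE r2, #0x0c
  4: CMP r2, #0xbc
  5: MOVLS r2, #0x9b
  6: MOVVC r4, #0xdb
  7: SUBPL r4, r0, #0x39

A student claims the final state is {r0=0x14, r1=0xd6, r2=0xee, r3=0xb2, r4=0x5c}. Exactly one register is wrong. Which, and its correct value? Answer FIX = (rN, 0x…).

FIX = (r4, 0xdb)

0: ✓ CMP  NZCV=0010
1: · MOVLE
2: ✓ ADDPL  r2←0xee
3: · MOVLE
4: ✓ CMP  NZCV=0010
5: · MOVLS
6: ✓ MOVVC  r4←0xdb
7: ✓ SUBPL  r4←0xdb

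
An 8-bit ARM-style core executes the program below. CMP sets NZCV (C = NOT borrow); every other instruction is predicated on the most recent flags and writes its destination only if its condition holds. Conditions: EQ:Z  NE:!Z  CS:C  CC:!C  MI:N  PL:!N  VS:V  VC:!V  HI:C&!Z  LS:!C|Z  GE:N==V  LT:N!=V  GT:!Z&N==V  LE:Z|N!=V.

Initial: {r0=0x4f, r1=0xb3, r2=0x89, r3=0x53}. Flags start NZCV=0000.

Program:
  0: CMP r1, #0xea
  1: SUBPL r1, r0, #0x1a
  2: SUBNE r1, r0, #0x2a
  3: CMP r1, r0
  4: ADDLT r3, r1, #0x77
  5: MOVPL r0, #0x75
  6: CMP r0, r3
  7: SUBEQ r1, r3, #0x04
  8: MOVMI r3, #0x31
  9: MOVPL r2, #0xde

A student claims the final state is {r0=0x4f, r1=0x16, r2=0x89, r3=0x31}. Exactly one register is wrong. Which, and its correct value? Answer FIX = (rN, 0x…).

0: ✓ CMP  NZCV=1000
1: · SUBPL
2: ✓ SUBNE  r1←0x25
3: ✓ CMP  NZCV=1000
4: ✓ ADDLT  r3←0x9c
5: · MOVPL
6: ✓ CMP  NZCV=1001
7: · SUBEQ
8: ✓ MOVMI  r3←0x31
9: · MOVPL

FIX = (r1, 0x25)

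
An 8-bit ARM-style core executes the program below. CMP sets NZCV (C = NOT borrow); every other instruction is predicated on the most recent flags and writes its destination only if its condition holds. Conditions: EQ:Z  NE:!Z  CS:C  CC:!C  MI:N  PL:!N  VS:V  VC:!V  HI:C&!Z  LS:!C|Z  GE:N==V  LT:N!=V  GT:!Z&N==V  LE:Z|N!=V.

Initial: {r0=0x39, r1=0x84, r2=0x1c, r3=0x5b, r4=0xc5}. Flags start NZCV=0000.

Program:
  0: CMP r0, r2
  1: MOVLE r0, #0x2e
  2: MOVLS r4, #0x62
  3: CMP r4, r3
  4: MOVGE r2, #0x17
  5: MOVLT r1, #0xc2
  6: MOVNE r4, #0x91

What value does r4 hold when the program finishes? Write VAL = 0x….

VAL = 0x91

0: ✓ CMP  NZCV=0010
1: · MOVLE
2: · MOVLS
3: ✓ CMP  NZCV=0011
4: · MOVGE
5: ✓ MOVLT  r1←0xc2
6: ✓ MOVNE  r4←0x91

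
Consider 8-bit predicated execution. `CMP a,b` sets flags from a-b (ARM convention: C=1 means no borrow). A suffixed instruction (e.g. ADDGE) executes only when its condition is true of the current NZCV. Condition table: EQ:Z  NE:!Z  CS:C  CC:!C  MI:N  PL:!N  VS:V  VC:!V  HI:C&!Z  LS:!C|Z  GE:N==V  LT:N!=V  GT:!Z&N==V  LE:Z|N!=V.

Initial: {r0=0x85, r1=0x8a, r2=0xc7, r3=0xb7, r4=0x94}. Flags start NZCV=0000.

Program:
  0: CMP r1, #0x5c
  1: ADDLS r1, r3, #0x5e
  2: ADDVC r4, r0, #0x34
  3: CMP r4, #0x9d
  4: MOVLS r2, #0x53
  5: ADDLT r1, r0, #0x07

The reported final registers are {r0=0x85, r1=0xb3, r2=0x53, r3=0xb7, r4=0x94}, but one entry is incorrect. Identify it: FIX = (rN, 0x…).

FIX = (r1, 0x8c)

[0] flags=0011 → (cmp)
[1] flags=0011 LS?F → skip
[2] flags=0011 VC?F → skip
[3] flags=1000 → (cmp)
[4] flags=1000 LS?T → r2=0x53
[5] flags=1000 LT?T → r1=0x8c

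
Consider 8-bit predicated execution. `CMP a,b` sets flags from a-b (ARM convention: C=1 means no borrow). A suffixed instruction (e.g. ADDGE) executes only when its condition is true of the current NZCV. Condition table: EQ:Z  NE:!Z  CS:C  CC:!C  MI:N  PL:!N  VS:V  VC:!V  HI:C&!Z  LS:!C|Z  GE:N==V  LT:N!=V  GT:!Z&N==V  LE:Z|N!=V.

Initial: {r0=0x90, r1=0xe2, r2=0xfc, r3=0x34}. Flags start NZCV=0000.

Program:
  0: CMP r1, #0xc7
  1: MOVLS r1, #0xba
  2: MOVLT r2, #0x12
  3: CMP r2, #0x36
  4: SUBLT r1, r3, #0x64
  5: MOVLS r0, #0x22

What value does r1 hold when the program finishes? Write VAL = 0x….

[0] flags=0010 → (cmp)
[1] flags=0010 LS?F → skip
[2] flags=0010 LT?F → skip
[3] flags=1010 → (cmp)
[4] flags=1010 LT?T → r1=0xd0
[5] flags=1010 LS?F → skip

VAL = 0xd0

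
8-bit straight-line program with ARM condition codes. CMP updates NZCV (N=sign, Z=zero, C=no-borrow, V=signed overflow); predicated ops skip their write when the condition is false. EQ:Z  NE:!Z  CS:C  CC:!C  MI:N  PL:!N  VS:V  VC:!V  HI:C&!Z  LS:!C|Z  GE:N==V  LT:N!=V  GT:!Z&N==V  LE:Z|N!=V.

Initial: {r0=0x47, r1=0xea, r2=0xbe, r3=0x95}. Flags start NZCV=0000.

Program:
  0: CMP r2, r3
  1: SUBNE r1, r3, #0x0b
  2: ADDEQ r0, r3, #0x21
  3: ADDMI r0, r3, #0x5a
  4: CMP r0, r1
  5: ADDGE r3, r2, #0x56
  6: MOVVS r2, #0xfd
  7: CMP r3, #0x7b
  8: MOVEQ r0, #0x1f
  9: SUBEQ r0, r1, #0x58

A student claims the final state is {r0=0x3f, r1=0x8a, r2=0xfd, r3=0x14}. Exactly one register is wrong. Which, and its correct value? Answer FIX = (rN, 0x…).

FIX = (r0, 0x47)

0: ✓ CMP  NZCV=0010
1: ✓ SUBNE  r1←0x8a
2: · ADDEQ
3: · ADDMI
4: ✓ CMP  NZCV=1001
5: ✓ ADDGE  r3←0x14
6: ✓ MOVVS  r2←0xfd
7: ✓ CMP  NZCV=1000
8: · MOVEQ
9: · SUBEQ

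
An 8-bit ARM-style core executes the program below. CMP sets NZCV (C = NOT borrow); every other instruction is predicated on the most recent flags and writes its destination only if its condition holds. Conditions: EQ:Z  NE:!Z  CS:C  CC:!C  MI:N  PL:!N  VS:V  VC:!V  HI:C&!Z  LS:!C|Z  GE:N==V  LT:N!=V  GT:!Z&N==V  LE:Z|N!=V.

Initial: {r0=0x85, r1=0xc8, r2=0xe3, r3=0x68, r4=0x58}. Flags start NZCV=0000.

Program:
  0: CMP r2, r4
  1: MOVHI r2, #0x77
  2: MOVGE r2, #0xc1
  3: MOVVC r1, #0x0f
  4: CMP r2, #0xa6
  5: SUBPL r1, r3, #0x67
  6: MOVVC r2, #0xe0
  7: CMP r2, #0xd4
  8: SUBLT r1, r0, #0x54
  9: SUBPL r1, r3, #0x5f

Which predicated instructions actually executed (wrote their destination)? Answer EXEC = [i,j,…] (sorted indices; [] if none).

EXEC = [1,3]

0: ✓ CMP  NZCV=1010
1: ✓ MOVHI  r2←0x77
2: · MOVGE
3: ✓ MOVVC  r1←0x0f
4: ✓ CMP  NZCV=1001
5: · SUBPL
6: · MOVVC
7: ✓ CMP  NZCV=1001
8: · SUBLT
9: · SUBPL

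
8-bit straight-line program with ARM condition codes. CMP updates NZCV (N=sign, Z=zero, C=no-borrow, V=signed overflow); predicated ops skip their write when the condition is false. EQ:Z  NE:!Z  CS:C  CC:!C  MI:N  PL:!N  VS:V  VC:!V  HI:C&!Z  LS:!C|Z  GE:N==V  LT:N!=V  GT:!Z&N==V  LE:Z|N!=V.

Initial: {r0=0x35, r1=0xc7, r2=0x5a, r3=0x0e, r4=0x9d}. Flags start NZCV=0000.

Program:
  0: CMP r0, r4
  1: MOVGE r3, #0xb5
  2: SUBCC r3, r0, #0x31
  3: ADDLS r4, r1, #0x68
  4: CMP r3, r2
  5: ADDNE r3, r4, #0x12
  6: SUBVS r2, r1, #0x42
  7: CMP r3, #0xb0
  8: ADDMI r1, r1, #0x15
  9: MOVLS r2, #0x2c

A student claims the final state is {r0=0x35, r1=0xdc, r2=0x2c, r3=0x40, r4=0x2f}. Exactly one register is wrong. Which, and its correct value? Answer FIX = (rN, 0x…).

0: ✓ CMP  NZCV=1001
1: ✓ MOVGE  r3←0xb5
2: ✓ SUBCC  r3←0x04
3: ✓ ADDLS  r4←0x2f
4: ✓ CMP  NZCV=1000
5: ✓ ADDNE  r3←0x41
6: · SUBVS
7: ✓ CMP  NZCV=1001
8: ✓ ADDMI  r1←0xdc
9: ✓ MOVLS  r2←0x2c

FIX = (r3, 0x41)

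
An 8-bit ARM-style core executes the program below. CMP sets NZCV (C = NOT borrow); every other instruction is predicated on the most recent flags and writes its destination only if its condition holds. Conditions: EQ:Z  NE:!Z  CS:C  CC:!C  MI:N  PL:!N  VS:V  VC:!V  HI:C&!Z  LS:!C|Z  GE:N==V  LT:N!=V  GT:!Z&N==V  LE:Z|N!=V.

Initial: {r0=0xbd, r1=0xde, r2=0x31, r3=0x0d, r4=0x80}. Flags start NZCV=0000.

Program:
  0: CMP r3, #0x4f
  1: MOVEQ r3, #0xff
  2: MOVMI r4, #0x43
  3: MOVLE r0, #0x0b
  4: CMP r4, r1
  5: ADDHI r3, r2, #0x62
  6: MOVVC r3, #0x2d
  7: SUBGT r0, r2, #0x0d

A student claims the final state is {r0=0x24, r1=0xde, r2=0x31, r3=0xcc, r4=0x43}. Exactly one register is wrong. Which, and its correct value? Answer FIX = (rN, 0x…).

FIX = (r3, 0x2d)

0: ✓ CMP  NZCV=1000
1: · MOVEQ
2: ✓ MOVMI  r4←0x43
3: ✓ MOVLE  r0←0x0b
4: ✓ CMP  NZCV=0000
5: · ADDHI
6: ✓ MOVVC  r3←0x2d
7: ✓ SUBGT  r0←0x24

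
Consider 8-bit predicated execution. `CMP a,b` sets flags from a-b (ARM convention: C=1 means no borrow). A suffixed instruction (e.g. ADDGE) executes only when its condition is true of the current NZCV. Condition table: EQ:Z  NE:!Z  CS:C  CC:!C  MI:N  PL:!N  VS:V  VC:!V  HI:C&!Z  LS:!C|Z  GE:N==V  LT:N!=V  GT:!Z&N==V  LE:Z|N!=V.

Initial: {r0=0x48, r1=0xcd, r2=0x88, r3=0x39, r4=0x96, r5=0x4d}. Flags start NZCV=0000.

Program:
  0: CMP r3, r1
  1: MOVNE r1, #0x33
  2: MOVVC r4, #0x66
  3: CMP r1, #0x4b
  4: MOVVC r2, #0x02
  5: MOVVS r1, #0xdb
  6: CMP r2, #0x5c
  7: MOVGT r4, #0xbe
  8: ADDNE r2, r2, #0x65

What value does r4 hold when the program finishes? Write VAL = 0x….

[0] flags=0000 → (cmp)
[1] flags=0000 NE?T → r1=0x33
[2] flags=0000 VC?T → r4=0x66
[3] flags=1000 → (cmp)
[4] flags=1000 VC?T → r2=0x02
[5] flags=1000 VS?F → skip
[6] flags=1000 → (cmp)
[7] flags=1000 GT?F → skip
[8] flags=1000 NE?T → r2=0x67

VAL = 0x66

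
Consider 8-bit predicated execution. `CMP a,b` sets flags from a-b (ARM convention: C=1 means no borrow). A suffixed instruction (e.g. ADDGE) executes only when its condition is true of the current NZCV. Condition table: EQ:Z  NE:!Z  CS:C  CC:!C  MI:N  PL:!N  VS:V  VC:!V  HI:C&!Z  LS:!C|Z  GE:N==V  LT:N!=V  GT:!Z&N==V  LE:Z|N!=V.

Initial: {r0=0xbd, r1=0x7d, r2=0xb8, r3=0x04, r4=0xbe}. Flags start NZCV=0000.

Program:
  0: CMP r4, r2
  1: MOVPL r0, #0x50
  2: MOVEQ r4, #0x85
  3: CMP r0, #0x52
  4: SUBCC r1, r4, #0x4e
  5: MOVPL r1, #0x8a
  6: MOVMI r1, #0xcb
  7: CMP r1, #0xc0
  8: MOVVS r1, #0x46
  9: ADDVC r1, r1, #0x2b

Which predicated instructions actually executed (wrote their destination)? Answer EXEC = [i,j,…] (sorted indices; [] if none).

0: ✓ CMP  NZCV=0010
1: ✓ MOVPL  r0←0x50
2: · MOVEQ
3: ✓ CMP  NZCV=1000
4: ✓ SUBCC  r1←0x70
5: · MOVPL
6: ✓ MOVMI  r1←0xcb
7: ✓ CMP  NZCV=0010
8: · MOVVS
9: ✓ ADDVC  r1←0xf6

EXEC = [1,4,6,9]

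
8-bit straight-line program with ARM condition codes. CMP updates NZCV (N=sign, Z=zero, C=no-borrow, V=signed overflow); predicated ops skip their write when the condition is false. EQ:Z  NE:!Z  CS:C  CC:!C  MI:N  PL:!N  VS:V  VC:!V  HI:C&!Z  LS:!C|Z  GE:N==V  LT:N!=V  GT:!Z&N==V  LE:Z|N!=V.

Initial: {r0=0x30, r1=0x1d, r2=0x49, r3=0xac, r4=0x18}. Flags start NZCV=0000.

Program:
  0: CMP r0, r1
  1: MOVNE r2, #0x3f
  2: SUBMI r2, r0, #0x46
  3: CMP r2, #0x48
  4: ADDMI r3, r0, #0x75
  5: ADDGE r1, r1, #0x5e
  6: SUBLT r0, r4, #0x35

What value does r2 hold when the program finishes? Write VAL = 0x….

[0] flags=0010 → (cmp)
[1] flags=0010 NE?T → r2=0x3f
[2] flags=0010 MI?F → skip
[3] flags=1000 → (cmp)
[4] flags=1000 MI?T → r3=0xa5
[5] flags=1000 GE?F → skip
[6] flags=1000 LT?T → r0=0xe3

VAL = 0x3f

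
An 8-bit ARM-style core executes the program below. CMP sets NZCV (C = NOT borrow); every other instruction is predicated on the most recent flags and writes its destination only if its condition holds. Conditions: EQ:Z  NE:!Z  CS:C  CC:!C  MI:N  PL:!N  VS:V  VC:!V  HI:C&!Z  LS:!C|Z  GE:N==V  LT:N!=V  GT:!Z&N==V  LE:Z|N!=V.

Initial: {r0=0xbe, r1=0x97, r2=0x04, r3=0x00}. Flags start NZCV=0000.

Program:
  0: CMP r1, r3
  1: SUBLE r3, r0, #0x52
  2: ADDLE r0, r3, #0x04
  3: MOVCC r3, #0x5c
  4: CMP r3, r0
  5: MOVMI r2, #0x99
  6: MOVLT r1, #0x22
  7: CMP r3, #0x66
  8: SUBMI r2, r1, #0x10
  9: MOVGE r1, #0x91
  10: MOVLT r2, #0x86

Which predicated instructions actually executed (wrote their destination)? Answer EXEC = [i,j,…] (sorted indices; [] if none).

[0] flags=1010 → (cmp)
[1] flags=1010 LE?T → r3=0x6c
[2] flags=1010 LE?T → r0=0x70
[3] flags=1010 CC?F → skip
[4] flags=1000 → (cmp)
[5] flags=1000 MI?T → r2=0x99
[6] flags=1000 LT?T → r1=0x22
[7] flags=0010 → (cmp)
[8] flags=0010 MI?F → skip
[9] flags=0010 GE?T → r1=0x91
[10] flags=0010 LT?F → skip

EXEC = [1,2,5,6,9]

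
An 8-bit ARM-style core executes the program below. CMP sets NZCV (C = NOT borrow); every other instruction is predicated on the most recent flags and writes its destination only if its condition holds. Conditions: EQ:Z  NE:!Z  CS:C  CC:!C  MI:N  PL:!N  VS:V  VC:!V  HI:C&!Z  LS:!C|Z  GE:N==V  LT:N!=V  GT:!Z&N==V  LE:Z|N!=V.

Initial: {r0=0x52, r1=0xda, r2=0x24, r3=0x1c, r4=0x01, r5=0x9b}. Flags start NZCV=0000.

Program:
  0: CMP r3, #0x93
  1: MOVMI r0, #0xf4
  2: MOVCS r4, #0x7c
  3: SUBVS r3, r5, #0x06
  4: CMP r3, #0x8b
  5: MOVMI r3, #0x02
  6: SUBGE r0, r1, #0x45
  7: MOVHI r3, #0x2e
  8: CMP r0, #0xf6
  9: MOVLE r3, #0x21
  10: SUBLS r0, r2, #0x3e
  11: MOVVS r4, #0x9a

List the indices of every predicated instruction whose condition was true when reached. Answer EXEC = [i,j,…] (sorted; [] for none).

EXEC = [1,3,6,7,9,10]

0: ✓ CMP  NZCV=1001
1: ✓ MOVMI  r0←0xf4
2: · MOVCS
3: ✓ SUBVS  r3←0x95
4: ✓ CMP  NZCV=0010
5: · MOVMI
6: ✓ SUBGE  r0←0x95
7: ✓ MOVHI  r3←0x2e
8: ✓ CMP  NZCV=1000
9: ✓ MOVLE  r3←0x21
10: ✓ SUBLS  r0←0xe6
11: · MOVVS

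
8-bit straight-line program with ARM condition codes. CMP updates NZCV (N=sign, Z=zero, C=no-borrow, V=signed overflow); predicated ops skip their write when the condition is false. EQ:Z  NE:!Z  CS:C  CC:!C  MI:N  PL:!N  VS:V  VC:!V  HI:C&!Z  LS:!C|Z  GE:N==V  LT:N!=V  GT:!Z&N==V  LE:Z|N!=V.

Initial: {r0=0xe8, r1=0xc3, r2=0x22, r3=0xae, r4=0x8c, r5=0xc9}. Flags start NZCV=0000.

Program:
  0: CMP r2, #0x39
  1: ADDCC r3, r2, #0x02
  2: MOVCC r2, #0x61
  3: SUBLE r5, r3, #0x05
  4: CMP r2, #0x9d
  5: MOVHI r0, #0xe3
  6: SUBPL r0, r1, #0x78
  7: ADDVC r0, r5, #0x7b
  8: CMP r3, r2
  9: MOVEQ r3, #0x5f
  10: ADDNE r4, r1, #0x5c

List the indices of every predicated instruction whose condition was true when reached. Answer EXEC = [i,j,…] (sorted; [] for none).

[0] flags=1000 → (cmp)
[1] flags=1000 CC?T → r3=0x24
[2] flags=1000 CC?T → r2=0x61
[3] flags=1000 LE?T → r5=0x1f
[4] flags=1001 → (cmp)
[5] flags=1001 HI?F → skip
[6] flags=1001 PL?F → skip
[7] flags=1001 VC?F → skip
[8] flags=1000 → (cmp)
[9] flags=1000 EQ?F → skip
[10] flags=1000 NE?T → r4=0x1f

EXEC = [1,2,3,10]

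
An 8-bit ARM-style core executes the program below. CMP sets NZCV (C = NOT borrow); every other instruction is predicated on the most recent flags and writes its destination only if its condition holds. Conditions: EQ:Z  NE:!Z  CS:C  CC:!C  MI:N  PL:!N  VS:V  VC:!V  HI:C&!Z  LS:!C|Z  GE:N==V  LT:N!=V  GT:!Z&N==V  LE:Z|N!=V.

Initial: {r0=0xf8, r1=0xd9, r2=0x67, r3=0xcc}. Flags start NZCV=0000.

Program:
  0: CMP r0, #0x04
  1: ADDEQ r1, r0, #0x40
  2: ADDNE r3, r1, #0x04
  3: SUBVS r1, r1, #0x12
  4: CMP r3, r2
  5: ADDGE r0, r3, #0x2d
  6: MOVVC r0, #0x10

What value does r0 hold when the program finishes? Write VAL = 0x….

0: ✓ CMP  NZCV=1010
1: · ADDEQ
2: ✓ ADDNE  r3←0xdd
3: · SUBVS
4: ✓ CMP  NZCV=0011
5: · ADDGE
6: · MOVVC

VAL = 0xf8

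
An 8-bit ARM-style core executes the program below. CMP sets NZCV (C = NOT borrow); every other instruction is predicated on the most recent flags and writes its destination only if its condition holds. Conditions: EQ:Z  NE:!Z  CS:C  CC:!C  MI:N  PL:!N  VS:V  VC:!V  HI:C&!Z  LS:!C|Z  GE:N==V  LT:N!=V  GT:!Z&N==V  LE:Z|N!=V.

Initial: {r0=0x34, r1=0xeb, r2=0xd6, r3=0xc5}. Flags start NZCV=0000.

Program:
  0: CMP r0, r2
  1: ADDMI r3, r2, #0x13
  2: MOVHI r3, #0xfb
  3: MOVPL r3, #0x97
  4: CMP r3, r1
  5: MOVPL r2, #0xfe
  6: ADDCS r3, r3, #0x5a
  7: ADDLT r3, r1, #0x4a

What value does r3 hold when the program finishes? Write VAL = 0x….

0: ✓ CMP  NZCV=0000
1: · ADDMI
2: · MOVHI
3: ✓ MOVPL  r3←0x97
4: ✓ CMP  NZCV=1000
5: · MOVPL
6: · ADDCS
7: ✓ ADDLT  r3←0x35

VAL = 0x35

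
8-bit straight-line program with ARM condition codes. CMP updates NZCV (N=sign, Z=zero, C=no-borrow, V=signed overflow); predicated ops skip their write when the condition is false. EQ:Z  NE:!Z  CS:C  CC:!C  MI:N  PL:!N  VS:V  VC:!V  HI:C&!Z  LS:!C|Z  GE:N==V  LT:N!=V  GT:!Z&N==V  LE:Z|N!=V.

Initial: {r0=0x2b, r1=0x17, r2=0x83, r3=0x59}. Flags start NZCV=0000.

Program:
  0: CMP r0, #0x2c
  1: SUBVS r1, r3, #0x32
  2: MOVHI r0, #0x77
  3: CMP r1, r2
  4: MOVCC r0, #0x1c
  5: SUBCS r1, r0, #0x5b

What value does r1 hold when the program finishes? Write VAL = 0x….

VAL = 0x17

0: ✓ CMP  NZCV=1000
1: · SUBVS
2: · MOVHI
3: ✓ CMP  NZCV=1001
4: ✓ MOVCC  r0←0x1c
5: · SUBCS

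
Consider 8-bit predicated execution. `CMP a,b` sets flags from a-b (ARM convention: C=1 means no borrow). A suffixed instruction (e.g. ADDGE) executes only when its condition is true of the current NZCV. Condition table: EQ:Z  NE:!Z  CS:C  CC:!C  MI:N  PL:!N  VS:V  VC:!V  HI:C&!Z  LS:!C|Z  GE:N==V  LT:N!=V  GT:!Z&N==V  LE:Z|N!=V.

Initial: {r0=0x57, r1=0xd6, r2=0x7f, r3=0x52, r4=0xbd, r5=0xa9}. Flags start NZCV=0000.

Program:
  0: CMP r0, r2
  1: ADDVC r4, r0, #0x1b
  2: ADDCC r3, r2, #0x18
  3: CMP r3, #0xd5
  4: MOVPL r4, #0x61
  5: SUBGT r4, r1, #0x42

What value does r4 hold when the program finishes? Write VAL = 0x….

0: ✓ CMP  NZCV=1000
1: ✓ ADDVC  r4←0x72
2: ✓ ADDCC  r3←0x97
3: ✓ CMP  NZCV=1000
4: · MOVPL
5: · SUBGT

VAL = 0x72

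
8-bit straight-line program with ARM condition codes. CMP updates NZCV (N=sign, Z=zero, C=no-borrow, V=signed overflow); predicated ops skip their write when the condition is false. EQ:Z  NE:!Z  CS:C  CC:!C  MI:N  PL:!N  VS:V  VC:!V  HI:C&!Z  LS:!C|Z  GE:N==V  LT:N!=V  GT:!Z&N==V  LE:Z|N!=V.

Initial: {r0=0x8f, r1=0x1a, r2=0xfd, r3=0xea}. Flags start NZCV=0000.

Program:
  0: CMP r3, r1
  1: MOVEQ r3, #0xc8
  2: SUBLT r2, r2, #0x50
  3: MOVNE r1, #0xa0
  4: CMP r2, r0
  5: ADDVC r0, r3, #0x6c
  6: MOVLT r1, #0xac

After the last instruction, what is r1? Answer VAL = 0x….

[0] flags=1010 → (cmp)
[1] flags=1010 EQ?F → skip
[2] flags=1010 LT?T → r2=0xad
[3] flags=1010 NE?T → r1=0xa0
[4] flags=0010 → (cmp)
[5] flags=0010 VC?T → r0=0x56
[6] flags=0010 LT?F → skip

VAL = 0xa0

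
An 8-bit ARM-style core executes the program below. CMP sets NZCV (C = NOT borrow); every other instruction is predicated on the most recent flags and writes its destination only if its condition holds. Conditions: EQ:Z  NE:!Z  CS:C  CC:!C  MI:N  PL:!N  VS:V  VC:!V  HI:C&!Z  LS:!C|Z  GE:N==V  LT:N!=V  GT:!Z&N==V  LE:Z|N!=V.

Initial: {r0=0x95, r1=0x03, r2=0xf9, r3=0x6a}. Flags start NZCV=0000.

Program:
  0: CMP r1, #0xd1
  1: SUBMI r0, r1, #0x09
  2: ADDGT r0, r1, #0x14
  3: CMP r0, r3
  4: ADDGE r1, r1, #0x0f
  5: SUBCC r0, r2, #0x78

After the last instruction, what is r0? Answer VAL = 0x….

[0] flags=0000 → (cmp)
[1] flags=0000 MI?F → skip
[2] flags=0000 GT?T → r0=0x17
[3] flags=1000 → (cmp)
[4] flags=1000 GE?F → skip
[5] flags=1000 CC?T → r0=0x81

VAL = 0x81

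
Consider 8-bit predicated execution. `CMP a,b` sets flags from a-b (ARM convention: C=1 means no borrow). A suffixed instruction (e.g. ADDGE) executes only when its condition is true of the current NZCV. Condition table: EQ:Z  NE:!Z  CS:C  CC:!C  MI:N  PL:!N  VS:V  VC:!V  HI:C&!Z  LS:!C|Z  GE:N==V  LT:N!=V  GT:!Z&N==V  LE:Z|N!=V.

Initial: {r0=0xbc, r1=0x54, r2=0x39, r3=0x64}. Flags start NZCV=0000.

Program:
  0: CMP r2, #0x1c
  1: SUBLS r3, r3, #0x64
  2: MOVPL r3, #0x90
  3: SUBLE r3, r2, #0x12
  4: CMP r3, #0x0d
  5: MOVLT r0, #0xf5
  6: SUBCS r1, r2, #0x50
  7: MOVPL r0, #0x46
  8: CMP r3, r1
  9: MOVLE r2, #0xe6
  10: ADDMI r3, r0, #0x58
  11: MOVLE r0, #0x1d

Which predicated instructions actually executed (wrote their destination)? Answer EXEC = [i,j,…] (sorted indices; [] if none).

EXEC = [2,5,6,9,10,11]

0: ✓ CMP  NZCV=0010
1: · SUBLS
2: ✓ MOVPL  r3←0x90
3: · SUBLE
4: ✓ CMP  NZCV=1010
5: ✓ MOVLT  r0←0xf5
6: ✓ SUBCS  r1←0xe9
7: · MOVPL
8: ✓ CMP  NZCV=1000
9: ✓ MOVLE  r2←0xe6
10: ✓ ADDMI  r3←0x4d
11: ✓ MOVLE  r0←0x1d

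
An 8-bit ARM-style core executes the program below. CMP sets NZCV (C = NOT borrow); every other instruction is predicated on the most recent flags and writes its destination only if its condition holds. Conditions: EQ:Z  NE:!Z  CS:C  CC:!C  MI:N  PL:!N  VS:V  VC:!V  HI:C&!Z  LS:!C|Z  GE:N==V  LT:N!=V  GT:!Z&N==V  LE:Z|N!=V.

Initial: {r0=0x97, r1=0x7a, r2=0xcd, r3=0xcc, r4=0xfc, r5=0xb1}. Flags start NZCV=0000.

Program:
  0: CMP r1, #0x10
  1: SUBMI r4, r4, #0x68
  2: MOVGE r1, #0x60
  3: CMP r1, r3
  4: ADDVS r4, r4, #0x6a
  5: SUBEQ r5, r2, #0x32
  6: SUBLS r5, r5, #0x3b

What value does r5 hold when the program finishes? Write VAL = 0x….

VAL = 0x76

0: ✓ CMP  NZCV=0010
1: · SUBMI
2: ✓ MOVGE  r1←0x60
3: ✓ CMP  NZCV=1001
4: ✓ ADDVS  r4←0x66
5: · SUBEQ
6: ✓ SUBLS  r5←0x76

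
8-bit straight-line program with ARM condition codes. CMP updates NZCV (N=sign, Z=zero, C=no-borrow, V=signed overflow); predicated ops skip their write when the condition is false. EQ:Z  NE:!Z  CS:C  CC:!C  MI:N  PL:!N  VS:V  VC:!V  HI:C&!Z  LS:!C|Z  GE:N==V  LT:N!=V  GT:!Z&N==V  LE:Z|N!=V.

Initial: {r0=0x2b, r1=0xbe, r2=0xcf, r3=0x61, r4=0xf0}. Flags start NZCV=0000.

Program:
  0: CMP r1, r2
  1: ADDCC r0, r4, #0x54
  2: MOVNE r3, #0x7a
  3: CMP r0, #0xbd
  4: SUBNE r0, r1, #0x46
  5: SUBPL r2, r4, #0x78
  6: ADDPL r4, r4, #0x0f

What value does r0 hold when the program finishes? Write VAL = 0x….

VAL = 0x78

[0] flags=1000 → (cmp)
[1] flags=1000 CC?T → r0=0x44
[2] flags=1000 NE?T → r3=0x7a
[3] flags=1001 → (cmp)
[4] flags=1001 NE?T → r0=0x78
[5] flags=1001 PL?F → skip
[6] flags=1001 PL?F → skip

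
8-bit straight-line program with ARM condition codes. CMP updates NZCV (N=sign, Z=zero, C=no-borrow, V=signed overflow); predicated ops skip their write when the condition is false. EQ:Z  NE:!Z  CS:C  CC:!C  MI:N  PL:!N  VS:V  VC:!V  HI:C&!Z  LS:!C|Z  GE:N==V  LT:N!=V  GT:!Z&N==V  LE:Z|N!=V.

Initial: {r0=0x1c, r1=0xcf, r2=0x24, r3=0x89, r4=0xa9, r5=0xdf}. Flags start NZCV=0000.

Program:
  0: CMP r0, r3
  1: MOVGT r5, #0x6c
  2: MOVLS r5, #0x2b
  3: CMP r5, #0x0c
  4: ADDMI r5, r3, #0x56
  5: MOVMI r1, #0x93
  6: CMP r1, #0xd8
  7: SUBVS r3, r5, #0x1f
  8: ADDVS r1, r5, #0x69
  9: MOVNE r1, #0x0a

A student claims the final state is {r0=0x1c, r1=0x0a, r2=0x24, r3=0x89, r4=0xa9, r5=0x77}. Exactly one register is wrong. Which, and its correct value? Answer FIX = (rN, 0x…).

FIX = (r5, 0x2b)

[0] flags=1001 → (cmp)
[1] flags=1001 GT?T → r5=0x6c
[2] flags=1001 LS?T → r5=0x2b
[3] flags=0010 → (cmp)
[4] flags=0010 MI?F → skip
[5] flags=0010 MI?F → skip
[6] flags=1000 → (cmp)
[7] flags=1000 VS?F → skip
[8] flags=1000 VS?F → skip
[9] flags=1000 NE?T → r1=0x0a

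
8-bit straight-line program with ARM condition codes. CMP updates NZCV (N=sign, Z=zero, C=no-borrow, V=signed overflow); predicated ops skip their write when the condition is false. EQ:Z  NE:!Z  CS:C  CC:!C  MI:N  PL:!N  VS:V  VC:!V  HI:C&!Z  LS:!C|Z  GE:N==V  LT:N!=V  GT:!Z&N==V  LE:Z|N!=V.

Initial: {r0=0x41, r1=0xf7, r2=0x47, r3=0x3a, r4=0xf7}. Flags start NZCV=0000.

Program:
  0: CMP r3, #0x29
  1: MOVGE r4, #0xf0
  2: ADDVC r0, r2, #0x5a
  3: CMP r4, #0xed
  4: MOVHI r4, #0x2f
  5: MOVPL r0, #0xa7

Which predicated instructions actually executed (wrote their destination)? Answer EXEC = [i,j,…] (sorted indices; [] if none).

EXEC = [1,2,4,5]

0: ✓ CMP  NZCV=0010
1: ✓ MOVGE  r4←0xf0
2: ✓ ADDVC  r0←0xa1
3: ✓ CMP  NZCV=0010
4: ✓ MOVHI  r4←0x2f
5: ✓ MOVPL  r0←0xa7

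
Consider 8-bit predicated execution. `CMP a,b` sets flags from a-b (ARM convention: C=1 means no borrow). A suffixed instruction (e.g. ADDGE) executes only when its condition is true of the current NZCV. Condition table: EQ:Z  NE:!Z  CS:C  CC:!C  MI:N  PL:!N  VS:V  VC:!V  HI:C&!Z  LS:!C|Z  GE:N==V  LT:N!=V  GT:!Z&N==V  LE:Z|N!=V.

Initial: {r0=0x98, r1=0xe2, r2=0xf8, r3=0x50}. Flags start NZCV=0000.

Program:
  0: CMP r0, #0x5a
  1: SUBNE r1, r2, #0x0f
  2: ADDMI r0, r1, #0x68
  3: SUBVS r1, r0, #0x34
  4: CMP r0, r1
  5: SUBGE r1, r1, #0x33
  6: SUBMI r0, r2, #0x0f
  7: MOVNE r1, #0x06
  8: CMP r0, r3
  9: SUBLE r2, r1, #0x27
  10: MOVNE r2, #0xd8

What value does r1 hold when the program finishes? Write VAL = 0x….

VAL = 0x06

[0] flags=0011 → (cmp)
[1] flags=0011 NE?T → r1=0xe9
[2] flags=0011 MI?F → skip
[3] flags=0011 VS?T → r1=0x64
[4] flags=0011 → (cmp)
[5] flags=0011 GE?F → skip
[6] flags=0011 MI?F → skip
[7] flags=0011 NE?T → r1=0x06
[8] flags=0011 → (cmp)
[9] flags=0011 LE?T → r2=0xdf
[10] flags=0011 NE?T → r2=0xd8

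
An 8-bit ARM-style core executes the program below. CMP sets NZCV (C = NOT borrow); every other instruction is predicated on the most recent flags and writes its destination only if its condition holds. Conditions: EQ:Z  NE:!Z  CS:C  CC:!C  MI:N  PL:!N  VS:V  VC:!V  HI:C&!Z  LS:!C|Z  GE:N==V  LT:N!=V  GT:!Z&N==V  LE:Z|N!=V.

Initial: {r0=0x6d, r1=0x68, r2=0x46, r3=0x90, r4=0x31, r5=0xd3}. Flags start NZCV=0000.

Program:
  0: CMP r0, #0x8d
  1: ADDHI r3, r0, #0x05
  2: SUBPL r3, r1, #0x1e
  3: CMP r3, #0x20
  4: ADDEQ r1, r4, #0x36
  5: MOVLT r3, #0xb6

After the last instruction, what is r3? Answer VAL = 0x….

0: ✓ CMP  NZCV=1001
1: · ADDHI
2: · SUBPL
3: ✓ CMP  NZCV=0011
4: · ADDEQ
5: ✓ MOVLT  r3←0xb6

VAL = 0xb6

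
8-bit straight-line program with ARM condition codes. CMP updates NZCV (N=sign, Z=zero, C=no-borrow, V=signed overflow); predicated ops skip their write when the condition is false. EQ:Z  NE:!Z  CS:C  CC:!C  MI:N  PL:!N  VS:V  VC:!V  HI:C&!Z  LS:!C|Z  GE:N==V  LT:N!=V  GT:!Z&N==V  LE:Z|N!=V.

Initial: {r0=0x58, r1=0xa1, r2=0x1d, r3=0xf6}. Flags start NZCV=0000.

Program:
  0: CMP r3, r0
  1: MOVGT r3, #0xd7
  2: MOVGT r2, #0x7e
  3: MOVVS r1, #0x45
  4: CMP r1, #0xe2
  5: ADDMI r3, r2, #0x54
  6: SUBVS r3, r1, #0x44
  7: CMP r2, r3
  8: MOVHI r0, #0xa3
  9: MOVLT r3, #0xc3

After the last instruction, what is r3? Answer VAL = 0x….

VAL = 0xc3

[0] flags=1010 → (cmp)
[1] flags=1010 GT?F → skip
[2] flags=1010 GT?F → skip
[3] flags=1010 VS?F → skip
[4] flags=1000 → (cmp)
[5] flags=1000 MI?T → r3=0x71
[6] flags=1000 VS?F → skip
[7] flags=1000 → (cmp)
[8] flags=1000 HI?F → skip
[9] flags=1000 LT?T → r3=0xc3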